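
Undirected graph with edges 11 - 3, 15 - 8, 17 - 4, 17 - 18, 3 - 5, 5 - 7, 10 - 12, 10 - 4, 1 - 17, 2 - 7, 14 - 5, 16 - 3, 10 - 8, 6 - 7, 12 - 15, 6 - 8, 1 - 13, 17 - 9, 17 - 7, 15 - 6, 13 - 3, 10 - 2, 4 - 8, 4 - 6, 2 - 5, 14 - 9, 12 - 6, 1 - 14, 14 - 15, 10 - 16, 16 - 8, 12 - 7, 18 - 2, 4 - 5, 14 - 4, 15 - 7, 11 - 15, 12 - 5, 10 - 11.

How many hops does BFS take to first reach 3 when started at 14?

2

Level 0: 14
Level 1: 1, 4, 5, 9, 15
Level 2: 2, 3, 6, 7, 8, 10, 11, 12, 13, 17
Level 3: 16, 18
3 first appears at level 2.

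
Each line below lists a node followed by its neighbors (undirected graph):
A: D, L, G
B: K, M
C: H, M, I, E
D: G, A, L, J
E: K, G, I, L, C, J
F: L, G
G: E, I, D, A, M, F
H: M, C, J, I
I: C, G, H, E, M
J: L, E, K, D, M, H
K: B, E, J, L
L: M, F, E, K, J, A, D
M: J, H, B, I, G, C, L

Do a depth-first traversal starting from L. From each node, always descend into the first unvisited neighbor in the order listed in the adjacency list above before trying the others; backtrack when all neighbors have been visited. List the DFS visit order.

L -> M -> J -> E -> K -> B -> G -> I -> C -> H -> D -> A -> F

Visit L
L → M
M → J
J → E
E → K
K → B
E → G
G → I
I → C
C → H
G → D
D → A
G → F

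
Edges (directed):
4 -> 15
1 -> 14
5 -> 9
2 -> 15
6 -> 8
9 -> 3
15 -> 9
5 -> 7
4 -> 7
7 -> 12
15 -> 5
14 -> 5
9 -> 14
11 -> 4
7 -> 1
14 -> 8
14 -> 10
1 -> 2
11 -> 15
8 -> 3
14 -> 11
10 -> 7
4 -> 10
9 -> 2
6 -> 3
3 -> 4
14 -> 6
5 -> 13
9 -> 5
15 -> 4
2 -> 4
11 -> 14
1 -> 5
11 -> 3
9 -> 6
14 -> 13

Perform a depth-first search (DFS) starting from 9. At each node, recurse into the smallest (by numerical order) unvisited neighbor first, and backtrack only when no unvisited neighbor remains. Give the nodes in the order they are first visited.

Visit 9
9 → 2
2 → 4
4 → 7
7 → 1
1 → 5
5 → 13
1 → 14
14 → 6
6 → 3
6 → 8
14 → 10
14 → 11
11 → 15
7 → 12

9, 2, 4, 7, 1, 5, 13, 14, 6, 3, 8, 10, 11, 15, 12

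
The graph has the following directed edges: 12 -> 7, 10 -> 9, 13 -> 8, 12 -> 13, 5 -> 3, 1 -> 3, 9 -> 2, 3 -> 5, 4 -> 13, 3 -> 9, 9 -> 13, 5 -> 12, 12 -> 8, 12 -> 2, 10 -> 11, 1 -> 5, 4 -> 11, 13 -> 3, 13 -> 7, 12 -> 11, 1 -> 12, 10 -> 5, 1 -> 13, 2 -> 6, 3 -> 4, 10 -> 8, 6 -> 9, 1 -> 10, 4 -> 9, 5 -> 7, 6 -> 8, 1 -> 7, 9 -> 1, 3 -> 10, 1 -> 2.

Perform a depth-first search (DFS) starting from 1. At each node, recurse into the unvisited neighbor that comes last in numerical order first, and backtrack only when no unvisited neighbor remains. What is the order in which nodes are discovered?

1 -> 13 -> 8 -> 7 -> 3 -> 10 -> 11 -> 9 -> 2 -> 6 -> 5 -> 12 -> 4

Visit 1
1 → 13
13 → 8
13 → 7
13 → 3
3 → 10
10 → 11
10 → 9
9 → 2
2 → 6
10 → 5
5 → 12
3 → 4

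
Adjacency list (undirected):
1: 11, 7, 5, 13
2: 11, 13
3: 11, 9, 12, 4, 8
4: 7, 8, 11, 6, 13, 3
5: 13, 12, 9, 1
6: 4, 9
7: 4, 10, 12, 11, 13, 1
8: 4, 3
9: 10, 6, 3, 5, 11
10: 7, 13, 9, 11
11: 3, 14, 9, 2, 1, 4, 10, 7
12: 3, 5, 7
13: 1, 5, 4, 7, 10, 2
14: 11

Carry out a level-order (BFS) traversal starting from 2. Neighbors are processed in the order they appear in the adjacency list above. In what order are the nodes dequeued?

2, 11, 13, 3, 14, 9, 1, 4, 10, 7, 5, 12, 8, 6

Visit 2; enqueue 11, 13 → queue [11, 13]
Visit 11; enqueue 3, 14, 9, 1, 4, 10, 7 → queue [13, 3, 14, 9, 1, 4, 10, 7]
Visit 13; enqueue 5 → queue [3, 14, 9, 1, 4, 10, 7, 5]
Visit 3; enqueue 12, 8 → queue [14, 9, 1, 4, 10, 7, 5, 12, 8]
Visit 14 → queue [9, 1, 4, 10, 7, 5, 12, 8]
Visit 9; enqueue 6 → queue [1, 4, 10, 7, 5, 12, 8, 6]
Visit 1 → queue [4, 10, 7, 5, 12, 8, 6]
Visit 4 → queue [10, 7, 5, 12, 8, 6]
Visit 10 → queue [7, 5, 12, 8, 6]
Visit 7 → queue [5, 12, 8, 6]
Visit 5 → queue [12, 8, 6]
Visit 12 → queue [8, 6]
Visit 8 → queue [6]
Visit 6 → queue []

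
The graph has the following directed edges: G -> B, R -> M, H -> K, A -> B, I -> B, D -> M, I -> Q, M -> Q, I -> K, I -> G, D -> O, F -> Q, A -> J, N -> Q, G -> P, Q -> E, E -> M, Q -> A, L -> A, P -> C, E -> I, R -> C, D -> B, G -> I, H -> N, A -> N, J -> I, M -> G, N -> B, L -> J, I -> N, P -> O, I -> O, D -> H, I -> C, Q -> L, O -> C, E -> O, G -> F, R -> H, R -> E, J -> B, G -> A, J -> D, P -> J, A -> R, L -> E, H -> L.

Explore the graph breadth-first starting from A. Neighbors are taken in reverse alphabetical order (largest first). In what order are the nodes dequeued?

A -> R -> N -> J -> B -> M -> H -> E -> C -> Q -> I -> D -> G -> L -> K -> O -> P -> F

Visit A; enqueue R, N, J, B → queue [R, N, J, B]
Visit R; enqueue M, H, E, C → queue [N, J, B, M, H, E, C]
Visit N; enqueue Q → queue [J, B, M, H, E, C, Q]
Visit J; enqueue I, D → queue [B, M, H, E, C, Q, I, D]
Visit B → queue [M, H, E, C, Q, I, D]
Visit M; enqueue G → queue [H, E, C, Q, I, D, G]
Visit H; enqueue L, K → queue [E, C, Q, I, D, G, L, K]
Visit E; enqueue O → queue [C, Q, I, D, G, L, K, O]
Visit C → queue [Q, I, D, G, L, K, O]
Visit Q → queue [I, D, G, L, K, O]
Visit I → queue [D, G, L, K, O]
Visit D → queue [G, L, K, O]
Visit G; enqueue P, F → queue [L, K, O, P, F]
Visit L → queue [K, O, P, F]
Visit K → queue [O, P, F]
Visit O → queue [P, F]
Visit P → queue [F]
Visit F → queue []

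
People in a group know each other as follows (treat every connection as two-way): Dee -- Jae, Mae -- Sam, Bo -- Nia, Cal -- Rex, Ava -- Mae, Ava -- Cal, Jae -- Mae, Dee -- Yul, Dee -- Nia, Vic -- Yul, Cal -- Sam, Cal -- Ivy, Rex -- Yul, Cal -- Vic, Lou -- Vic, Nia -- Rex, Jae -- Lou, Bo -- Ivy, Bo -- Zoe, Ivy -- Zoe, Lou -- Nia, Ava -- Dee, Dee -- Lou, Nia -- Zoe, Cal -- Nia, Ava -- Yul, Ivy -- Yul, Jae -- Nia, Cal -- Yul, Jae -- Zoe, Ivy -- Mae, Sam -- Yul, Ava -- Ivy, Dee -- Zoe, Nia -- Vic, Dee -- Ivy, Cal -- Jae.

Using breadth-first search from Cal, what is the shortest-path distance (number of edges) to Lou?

Level 0: Cal
Level 1: Ava, Ivy, Jae, Nia, Rex, Sam, Vic, Yul
Level 2: Bo, Dee, Lou, Mae, Zoe
Lou first appears at level 2.

2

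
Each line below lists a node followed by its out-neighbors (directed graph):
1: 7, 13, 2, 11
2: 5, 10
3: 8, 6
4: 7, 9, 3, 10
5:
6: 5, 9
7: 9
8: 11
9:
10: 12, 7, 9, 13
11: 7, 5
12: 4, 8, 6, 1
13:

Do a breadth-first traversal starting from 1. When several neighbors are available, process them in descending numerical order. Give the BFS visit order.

1, 13, 11, 7, 2, 5, 9, 10, 12, 8, 6, 4, 3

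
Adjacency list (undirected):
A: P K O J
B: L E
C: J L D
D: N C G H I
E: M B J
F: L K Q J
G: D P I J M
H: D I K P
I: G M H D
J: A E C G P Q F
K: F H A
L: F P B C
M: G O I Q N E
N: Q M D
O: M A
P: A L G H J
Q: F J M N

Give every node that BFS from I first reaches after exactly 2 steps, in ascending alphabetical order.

C, E, J, K, N, O, P, Q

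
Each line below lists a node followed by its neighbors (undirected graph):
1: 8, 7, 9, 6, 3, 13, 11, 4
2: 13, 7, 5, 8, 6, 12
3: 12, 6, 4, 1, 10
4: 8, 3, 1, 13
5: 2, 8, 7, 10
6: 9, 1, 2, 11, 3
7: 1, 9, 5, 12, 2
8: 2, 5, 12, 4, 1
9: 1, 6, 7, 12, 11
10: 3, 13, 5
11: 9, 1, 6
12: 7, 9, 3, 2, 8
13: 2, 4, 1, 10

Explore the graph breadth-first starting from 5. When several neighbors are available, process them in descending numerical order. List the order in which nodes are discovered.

5 10 8 7 2 13 3 12 4 1 9 6 11

Visit 5; enqueue 10, 8, 7, 2 → queue [10, 8, 7, 2]
Visit 10; enqueue 13, 3 → queue [8, 7, 2, 13, 3]
Visit 8; enqueue 12, 4, 1 → queue [7, 2, 13, 3, 12, 4, 1]
Visit 7; enqueue 9 → queue [2, 13, 3, 12, 4, 1, 9]
Visit 2; enqueue 6 → queue [13, 3, 12, 4, 1, 9, 6]
Visit 13 → queue [3, 12, 4, 1, 9, 6]
Visit 3 → queue [12, 4, 1, 9, 6]
Visit 12 → queue [4, 1, 9, 6]
Visit 4 → queue [1, 9, 6]
Visit 1; enqueue 11 → queue [9, 6, 11]
Visit 9 → queue [6, 11]
Visit 6 → queue [11]
Visit 11 → queue []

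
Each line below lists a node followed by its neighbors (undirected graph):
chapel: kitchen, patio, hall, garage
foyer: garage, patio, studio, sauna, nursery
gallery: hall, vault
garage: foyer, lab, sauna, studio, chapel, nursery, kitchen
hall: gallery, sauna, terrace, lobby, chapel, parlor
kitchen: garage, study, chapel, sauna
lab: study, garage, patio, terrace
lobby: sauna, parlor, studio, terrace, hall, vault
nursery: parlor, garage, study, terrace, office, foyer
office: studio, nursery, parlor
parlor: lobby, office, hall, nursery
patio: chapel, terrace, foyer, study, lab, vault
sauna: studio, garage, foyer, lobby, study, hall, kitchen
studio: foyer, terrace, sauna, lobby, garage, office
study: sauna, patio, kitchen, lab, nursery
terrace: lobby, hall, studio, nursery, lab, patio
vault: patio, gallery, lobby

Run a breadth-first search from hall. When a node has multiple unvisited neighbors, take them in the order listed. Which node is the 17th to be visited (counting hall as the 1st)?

office

Visit hall; enqueue gallery, sauna, terrace, lobby, chapel, parlor → queue [gallery, sauna, terrace, lobby, chapel, parlor]
Visit gallery; enqueue vault → queue [sauna, terrace, lobby, chapel, parlor, vault]
Visit sauna; enqueue studio, garage, foyer, study, kitchen → queue [terrace, lobby, chapel, parlor, vault, studio, garage, foyer, study, kitchen]
Visit terrace; enqueue nursery, lab, patio → queue [lobby, chapel, parlor, vault, studio, garage, foyer, study, kitchen, nursery, lab, patio]
Visit lobby → queue [chapel, parlor, vault, studio, garage, foyer, study, kitchen, nursery, lab, patio]
Visit chapel → queue [parlor, vault, studio, garage, foyer, study, kitchen, nursery, lab, patio]
Visit parlor; enqueue office → queue [vault, studio, garage, foyer, study, kitchen, nursery, lab, patio, office]
Visit vault → queue [studio, garage, foyer, study, kitchen, nursery, lab, patio, office]
Visit studio → queue [garage, foyer, study, kitchen, nursery, lab, patio, office]
Visit garage → queue [foyer, study, kitchen, nursery, lab, patio, office]
Visit foyer → queue [study, kitchen, nursery, lab, patio, office]
Visit study → queue [kitchen, nursery, lab, patio, office]
Visit kitchen → queue [nursery, lab, patio, office]
Visit nursery → queue [lab, patio, office]
Visit lab → queue [patio, office]
Visit patio → queue [office]
Visit office → queue []

Visit order: hall, gallery, sauna, terrace, lobby, chapel, parlor, vault, studio, garage, foyer, study, kitchen, nursery, lab, patio, office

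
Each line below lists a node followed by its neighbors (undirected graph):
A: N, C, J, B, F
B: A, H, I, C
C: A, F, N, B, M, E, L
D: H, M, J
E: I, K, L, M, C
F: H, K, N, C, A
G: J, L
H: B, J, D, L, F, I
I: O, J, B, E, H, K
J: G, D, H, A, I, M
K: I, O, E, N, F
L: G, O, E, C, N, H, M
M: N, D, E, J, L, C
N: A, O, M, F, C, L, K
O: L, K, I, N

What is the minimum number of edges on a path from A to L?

Level 0: A
Level 1: B, C, F, J, N
Level 2: D, E, G, H, I, K, L, M, O
L first appears at level 2.

2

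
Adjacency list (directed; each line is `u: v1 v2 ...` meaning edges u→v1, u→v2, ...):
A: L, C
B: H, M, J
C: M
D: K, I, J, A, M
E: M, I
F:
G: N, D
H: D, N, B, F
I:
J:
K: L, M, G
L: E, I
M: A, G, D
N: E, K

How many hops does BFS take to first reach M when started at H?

Level 0: H
Level 1: B, D, F, N
Level 2: A, E, I, J, K, M
Level 3: C, G, L
M first appears at level 2.

2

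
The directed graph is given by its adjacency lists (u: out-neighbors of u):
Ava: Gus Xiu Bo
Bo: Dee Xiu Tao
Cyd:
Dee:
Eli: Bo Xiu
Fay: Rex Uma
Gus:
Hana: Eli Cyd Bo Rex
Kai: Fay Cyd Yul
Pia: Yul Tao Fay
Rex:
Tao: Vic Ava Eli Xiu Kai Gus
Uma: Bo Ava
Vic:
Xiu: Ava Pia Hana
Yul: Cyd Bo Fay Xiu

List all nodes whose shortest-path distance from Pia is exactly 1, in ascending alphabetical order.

Fay, Tao, Yul

Level 0: Pia
Level 1: Fay, Tao, Yul
Level 2: Ava, Bo, Cyd, Eli, Gus, Kai, Rex, Uma, Vic, Xiu
Level 3: Dee, Hana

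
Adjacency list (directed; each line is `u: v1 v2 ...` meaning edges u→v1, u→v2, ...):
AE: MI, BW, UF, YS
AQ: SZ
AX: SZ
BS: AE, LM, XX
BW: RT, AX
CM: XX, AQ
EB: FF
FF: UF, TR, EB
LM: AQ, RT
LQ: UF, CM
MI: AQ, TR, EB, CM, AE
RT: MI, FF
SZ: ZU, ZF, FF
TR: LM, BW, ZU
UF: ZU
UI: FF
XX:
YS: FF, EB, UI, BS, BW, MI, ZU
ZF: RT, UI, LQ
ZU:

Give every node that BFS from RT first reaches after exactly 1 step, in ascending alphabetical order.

Level 0: RT
Level 1: FF, MI
Level 2: AE, AQ, CM, EB, TR, UF
Level 3: BW, LM, SZ, XX, YS, ZU
Level 4: AX, BS, UI, ZF
Level 5: LQ

FF, MI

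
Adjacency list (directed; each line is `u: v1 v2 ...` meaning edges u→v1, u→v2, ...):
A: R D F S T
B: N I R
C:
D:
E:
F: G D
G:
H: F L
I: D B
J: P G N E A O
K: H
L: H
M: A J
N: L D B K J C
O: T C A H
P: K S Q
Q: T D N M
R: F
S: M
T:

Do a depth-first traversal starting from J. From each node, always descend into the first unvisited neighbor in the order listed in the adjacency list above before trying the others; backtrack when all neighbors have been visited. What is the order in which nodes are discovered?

J P K H F G D L S M A R T Q N B I C E O

Visit J
J → P
P → K
K → H
H → F
F → G
F → D
H → L
P → S
S → M
M → A
A → R
A → T
P → Q
Q → N
N → B
B → I
N → C
J → E
J → O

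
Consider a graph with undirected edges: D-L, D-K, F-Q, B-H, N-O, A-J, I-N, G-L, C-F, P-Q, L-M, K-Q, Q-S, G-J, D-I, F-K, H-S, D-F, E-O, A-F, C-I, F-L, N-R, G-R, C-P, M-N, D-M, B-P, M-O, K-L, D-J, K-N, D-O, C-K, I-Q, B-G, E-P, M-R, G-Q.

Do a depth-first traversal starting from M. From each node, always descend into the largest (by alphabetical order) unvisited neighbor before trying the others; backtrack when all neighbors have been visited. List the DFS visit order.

M, R, N, O, E, P, Q, S, H, B, G, L, K, F, D, J, A, I, C

Visit M
M → R
R → N
N → O
O → E
E → P
P → Q
Q → S
S → H
H → B
B → G
G → L
L → K
K → F
F → D
D → J
J → A
D → I
I → C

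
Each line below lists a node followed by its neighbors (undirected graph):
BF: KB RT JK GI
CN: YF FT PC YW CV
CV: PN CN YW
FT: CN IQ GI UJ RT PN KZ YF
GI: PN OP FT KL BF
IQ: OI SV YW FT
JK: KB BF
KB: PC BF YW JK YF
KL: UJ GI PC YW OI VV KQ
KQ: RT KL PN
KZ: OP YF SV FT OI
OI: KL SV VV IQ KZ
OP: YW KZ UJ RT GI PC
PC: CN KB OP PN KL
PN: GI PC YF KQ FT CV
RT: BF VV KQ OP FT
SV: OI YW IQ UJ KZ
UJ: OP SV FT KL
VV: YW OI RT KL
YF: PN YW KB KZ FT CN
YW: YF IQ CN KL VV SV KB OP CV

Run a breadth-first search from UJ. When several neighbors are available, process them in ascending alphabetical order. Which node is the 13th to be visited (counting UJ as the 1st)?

KQ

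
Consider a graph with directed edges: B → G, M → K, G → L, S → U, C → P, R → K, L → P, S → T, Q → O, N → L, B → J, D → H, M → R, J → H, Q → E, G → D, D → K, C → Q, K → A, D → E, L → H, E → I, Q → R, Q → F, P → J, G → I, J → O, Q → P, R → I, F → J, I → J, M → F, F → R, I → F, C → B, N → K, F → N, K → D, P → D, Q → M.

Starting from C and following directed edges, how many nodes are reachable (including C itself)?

BFS from C visits: C, Q, P, B, R, O, M, F, E, J, D, G, K, I, N, H, L, A
Reachable nodes: 18 of 21 total.

18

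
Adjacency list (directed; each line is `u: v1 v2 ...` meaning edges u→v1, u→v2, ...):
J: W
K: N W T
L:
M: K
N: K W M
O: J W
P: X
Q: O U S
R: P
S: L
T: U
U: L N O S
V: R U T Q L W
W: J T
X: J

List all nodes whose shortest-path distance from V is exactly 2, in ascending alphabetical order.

J, N, O, P, S

Level 0: V
Level 1: L, Q, R, T, U, W
Level 2: J, N, O, P, S
Level 3: K, M, X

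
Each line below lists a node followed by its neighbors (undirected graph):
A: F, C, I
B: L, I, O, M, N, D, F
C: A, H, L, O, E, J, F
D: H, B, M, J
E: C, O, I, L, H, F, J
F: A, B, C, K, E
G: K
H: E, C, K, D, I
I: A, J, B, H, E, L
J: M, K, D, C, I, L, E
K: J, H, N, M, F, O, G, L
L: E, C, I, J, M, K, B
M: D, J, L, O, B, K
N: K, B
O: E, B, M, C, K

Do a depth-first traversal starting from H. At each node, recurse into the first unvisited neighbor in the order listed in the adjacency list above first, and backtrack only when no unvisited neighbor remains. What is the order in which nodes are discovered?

H -> E -> C -> A -> F -> B -> L -> I -> J -> M -> D -> O -> K -> N -> G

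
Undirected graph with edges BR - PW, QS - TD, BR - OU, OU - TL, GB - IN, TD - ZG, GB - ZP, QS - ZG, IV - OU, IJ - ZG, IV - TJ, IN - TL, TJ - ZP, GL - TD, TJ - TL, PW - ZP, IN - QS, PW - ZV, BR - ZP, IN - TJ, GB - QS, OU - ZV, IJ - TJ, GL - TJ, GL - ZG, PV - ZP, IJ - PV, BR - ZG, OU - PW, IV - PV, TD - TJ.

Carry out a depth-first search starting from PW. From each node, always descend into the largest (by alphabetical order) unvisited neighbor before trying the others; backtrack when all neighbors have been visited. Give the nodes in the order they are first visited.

Visit PW
PW → ZV
ZV → OU
OU → TL
TL → TJ
TJ → ZP
ZP → PV
PV → IV
PV → IJ
IJ → ZG
ZG → TD
TD → QS
QS → IN
IN → GB
TD → GL
ZG → BR

PW, ZV, OU, TL, TJ, ZP, PV, IV, IJ, ZG, TD, QS, IN, GB, GL, BR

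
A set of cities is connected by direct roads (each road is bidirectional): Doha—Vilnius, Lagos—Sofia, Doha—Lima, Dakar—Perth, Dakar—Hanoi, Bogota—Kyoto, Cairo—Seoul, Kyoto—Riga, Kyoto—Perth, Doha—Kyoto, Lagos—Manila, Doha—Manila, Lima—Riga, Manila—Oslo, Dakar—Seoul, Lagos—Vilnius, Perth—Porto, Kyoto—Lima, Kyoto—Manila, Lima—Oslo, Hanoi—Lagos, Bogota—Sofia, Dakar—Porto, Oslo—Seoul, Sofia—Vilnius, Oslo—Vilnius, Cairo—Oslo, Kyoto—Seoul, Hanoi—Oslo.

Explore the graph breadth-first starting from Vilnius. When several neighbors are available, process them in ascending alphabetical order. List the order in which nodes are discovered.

Vilnius, Doha, Lagos, Oslo, Sofia, Kyoto, Lima, Manila, Hanoi, Cairo, Seoul, Bogota, Perth, Riga, Dakar, Porto

Visit Vilnius; enqueue Doha, Lagos, Oslo, Sofia → queue [Doha, Lagos, Oslo, Sofia]
Visit Doha; enqueue Kyoto, Lima, Manila → queue [Lagos, Oslo, Sofia, Kyoto, Lima, Manila]
Visit Lagos; enqueue Hanoi → queue [Oslo, Sofia, Kyoto, Lima, Manila, Hanoi]
Visit Oslo; enqueue Cairo, Seoul → queue [Sofia, Kyoto, Lima, Manila, Hanoi, Cairo, Seoul]
Visit Sofia; enqueue Bogota → queue [Kyoto, Lima, Manila, Hanoi, Cairo, Seoul, Bogota]
Visit Kyoto; enqueue Perth, Riga → queue [Lima, Manila, Hanoi, Cairo, Seoul, Bogota, Perth, Riga]
Visit Lima → queue [Manila, Hanoi, Cairo, Seoul, Bogota, Perth, Riga]
Visit Manila → queue [Hanoi, Cairo, Seoul, Bogota, Perth, Riga]
Visit Hanoi; enqueue Dakar → queue [Cairo, Seoul, Bogota, Perth, Riga, Dakar]
Visit Cairo → queue [Seoul, Bogota, Perth, Riga, Dakar]
Visit Seoul → queue [Bogota, Perth, Riga, Dakar]
Visit Bogota → queue [Perth, Riga, Dakar]
Visit Perth; enqueue Porto → queue [Riga, Dakar, Porto]
Visit Riga → queue [Dakar, Porto]
Visit Dakar → queue [Porto]
Visit Porto → queue []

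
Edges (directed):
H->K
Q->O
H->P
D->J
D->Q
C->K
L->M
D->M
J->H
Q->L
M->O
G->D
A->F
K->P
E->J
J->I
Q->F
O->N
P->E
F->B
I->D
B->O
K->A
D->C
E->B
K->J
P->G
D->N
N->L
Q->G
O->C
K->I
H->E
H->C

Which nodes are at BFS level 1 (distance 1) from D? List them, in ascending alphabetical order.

Level 0: D
Level 1: C, J, M, N, Q
Level 2: F, G, H, I, K, L, O
Level 3: A, B, E, P

C, J, M, N, Q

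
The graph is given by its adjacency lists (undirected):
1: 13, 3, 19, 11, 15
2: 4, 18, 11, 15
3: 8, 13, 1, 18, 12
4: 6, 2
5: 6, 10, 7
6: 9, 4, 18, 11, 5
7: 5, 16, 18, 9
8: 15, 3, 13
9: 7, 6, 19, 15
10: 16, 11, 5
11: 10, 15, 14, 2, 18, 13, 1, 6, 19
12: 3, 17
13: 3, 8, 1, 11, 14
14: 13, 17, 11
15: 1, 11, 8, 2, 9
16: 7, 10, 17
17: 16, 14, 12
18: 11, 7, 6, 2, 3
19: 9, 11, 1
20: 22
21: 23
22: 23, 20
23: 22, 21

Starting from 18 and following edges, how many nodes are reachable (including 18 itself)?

BFS from 18 visits: 18, 2, 3, 6, 7, 11, 4, 15, 1, 8, 12, 13, 5, 9, 16, 10, 14, 19, 17
Reachable nodes: 19 of 23 total.

19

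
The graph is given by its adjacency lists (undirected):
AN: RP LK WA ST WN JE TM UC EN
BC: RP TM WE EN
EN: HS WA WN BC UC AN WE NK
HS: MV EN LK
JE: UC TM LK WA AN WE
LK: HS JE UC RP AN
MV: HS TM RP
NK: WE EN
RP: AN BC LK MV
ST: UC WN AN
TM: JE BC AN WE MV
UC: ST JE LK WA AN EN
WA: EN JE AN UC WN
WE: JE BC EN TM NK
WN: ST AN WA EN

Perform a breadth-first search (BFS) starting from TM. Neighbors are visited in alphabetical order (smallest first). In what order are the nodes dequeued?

TM -> AN -> BC -> JE -> MV -> WE -> EN -> LK -> RP -> ST -> UC -> WA -> WN -> HS -> NK

Visit TM; enqueue AN, BC, JE, MV, WE → queue [AN, BC, JE, MV, WE]
Visit AN; enqueue EN, LK, RP, ST, UC, WA, WN → queue [BC, JE, MV, WE, EN, LK, RP, ST, UC, WA, WN]
Visit BC → queue [JE, MV, WE, EN, LK, RP, ST, UC, WA, WN]
Visit JE → queue [MV, WE, EN, LK, RP, ST, UC, WA, WN]
Visit MV; enqueue HS → queue [WE, EN, LK, RP, ST, UC, WA, WN, HS]
Visit WE; enqueue NK → queue [EN, LK, RP, ST, UC, WA, WN, HS, NK]
Visit EN → queue [LK, RP, ST, UC, WA, WN, HS, NK]
Visit LK → queue [RP, ST, UC, WA, WN, HS, NK]
Visit RP → queue [ST, UC, WA, WN, HS, NK]
Visit ST → queue [UC, WA, WN, HS, NK]
Visit UC → queue [WA, WN, HS, NK]
Visit WA → queue [WN, HS, NK]
Visit WN → queue [HS, NK]
Visit HS → queue [NK]
Visit NK → queue []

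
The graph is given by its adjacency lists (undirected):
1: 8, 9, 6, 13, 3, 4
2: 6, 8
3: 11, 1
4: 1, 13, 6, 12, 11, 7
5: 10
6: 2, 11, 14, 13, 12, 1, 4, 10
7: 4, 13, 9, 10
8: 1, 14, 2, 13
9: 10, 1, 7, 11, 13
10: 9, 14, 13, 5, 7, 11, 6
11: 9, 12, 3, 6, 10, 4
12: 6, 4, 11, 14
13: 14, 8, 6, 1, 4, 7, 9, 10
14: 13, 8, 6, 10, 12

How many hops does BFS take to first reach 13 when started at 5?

Level 0: 5
Level 1: 10
Level 2: 6, 7, 9, 11, 13, 14
Level 3: 1, 2, 3, 4, 8, 12
13 first appears at level 2.

2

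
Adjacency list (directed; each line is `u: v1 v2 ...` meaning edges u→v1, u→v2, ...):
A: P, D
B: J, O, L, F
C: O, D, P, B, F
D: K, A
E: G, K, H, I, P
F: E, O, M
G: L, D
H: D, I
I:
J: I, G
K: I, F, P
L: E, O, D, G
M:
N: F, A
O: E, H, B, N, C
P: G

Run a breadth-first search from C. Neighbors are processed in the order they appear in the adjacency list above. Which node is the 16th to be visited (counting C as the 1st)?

Visit C; enqueue O, D, P, B, F → queue [O, D, P, B, F]
Visit O; enqueue E, H, N → queue [D, P, B, F, E, H, N]
Visit D; enqueue K, A → queue [P, B, F, E, H, N, K, A]
Visit P; enqueue G → queue [B, F, E, H, N, K, A, G]
Visit B; enqueue J, L → queue [F, E, H, N, K, A, G, J, L]
Visit F; enqueue M → queue [E, H, N, K, A, G, J, L, M]
Visit E; enqueue I → queue [H, N, K, A, G, J, L, M, I]
Visit H → queue [N, K, A, G, J, L, M, I]
Visit N → queue [K, A, G, J, L, M, I]
Visit K → queue [A, G, J, L, M, I]
Visit A → queue [G, J, L, M, I]
Visit G → queue [J, L, M, I]
Visit J → queue [L, M, I]
Visit L → queue [M, I]
Visit M → queue [I]
Visit I → queue []

Visit order: C, O, D, P, B, F, E, H, N, K, A, G, J, L, M, I

I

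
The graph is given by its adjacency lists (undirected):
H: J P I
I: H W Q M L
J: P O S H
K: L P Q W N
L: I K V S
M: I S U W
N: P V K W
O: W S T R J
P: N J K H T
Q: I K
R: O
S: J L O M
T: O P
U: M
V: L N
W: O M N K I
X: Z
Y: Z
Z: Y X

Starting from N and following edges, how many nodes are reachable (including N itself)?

BFS from N visits: N, P, V, K, W, J, H, T, L, Q, O, M, I, S, R, U
Reachable nodes: 16 of 19 total.

16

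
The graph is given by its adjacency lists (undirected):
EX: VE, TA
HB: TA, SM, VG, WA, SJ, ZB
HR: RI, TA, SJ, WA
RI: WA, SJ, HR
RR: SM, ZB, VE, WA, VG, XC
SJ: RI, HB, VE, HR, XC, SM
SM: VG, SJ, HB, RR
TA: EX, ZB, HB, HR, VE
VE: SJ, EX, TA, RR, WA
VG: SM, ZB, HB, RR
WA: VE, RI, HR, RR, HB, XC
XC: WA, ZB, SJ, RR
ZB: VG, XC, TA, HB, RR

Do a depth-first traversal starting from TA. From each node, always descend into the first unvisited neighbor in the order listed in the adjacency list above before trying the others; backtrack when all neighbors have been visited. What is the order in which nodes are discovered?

TA, EX, VE, SJ, RI, WA, HR, RR, SM, VG, ZB, XC, HB

Visit TA
TA → EX
EX → VE
VE → SJ
SJ → RI
RI → WA
WA → HR
WA → RR
RR → SM
SM → VG
VG → ZB
ZB → XC
ZB → HB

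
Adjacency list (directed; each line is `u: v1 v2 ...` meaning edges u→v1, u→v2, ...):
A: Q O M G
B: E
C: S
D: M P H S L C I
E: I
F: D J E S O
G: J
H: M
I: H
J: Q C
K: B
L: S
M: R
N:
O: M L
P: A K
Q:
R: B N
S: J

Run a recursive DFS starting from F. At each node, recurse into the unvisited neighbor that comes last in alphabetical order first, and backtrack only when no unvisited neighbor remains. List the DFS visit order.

F, S, J, Q, C, O, M, R, N, B, E, I, H, L, D, P, K, A, G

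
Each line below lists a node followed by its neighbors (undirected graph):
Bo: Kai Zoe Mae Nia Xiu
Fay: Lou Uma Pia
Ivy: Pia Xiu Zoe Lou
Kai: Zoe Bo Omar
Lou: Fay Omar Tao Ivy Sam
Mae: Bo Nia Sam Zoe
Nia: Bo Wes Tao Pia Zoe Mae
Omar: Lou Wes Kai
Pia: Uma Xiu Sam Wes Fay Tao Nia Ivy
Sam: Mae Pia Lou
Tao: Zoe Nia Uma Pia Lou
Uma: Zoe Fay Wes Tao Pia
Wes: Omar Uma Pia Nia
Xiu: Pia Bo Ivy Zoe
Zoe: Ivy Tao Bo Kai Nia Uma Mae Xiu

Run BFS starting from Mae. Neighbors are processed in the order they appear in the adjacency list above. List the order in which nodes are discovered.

Mae Bo Nia Sam Zoe Kai Xiu Wes Tao Pia Lou Ivy Uma Omar Fay

Visit Mae; enqueue Bo, Nia, Sam, Zoe → queue [Bo, Nia, Sam, Zoe]
Visit Bo; enqueue Kai, Xiu → queue [Nia, Sam, Zoe, Kai, Xiu]
Visit Nia; enqueue Wes, Tao, Pia → queue [Sam, Zoe, Kai, Xiu, Wes, Tao, Pia]
Visit Sam; enqueue Lou → queue [Zoe, Kai, Xiu, Wes, Tao, Pia, Lou]
Visit Zoe; enqueue Ivy, Uma → queue [Kai, Xiu, Wes, Tao, Pia, Lou, Ivy, Uma]
Visit Kai; enqueue Omar → queue [Xiu, Wes, Tao, Pia, Lou, Ivy, Uma, Omar]
Visit Xiu → queue [Wes, Tao, Pia, Lou, Ivy, Uma, Omar]
Visit Wes → queue [Tao, Pia, Lou, Ivy, Uma, Omar]
Visit Tao → queue [Pia, Lou, Ivy, Uma, Omar]
Visit Pia; enqueue Fay → queue [Lou, Ivy, Uma, Omar, Fay]
Visit Lou → queue [Ivy, Uma, Omar, Fay]
Visit Ivy → queue [Uma, Omar, Fay]
Visit Uma → queue [Omar, Fay]
Visit Omar → queue [Fay]
Visit Fay → queue []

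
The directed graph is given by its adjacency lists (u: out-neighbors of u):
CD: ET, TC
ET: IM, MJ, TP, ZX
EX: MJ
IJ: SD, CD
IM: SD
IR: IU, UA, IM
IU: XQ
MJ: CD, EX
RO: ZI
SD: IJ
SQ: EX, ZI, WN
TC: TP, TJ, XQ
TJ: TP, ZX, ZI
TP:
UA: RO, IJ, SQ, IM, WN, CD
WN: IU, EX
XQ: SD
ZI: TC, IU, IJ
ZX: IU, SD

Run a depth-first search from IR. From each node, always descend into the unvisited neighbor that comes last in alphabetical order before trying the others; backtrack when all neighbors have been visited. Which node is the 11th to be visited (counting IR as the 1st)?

Visit IR
IR → UA
UA → WN
WN → IU
IU → XQ
XQ → SD
SD → IJ
IJ → CD
CD → TC
TC → TP
TC → TJ
TJ → ZX
TJ → ZI
CD → ET
ET → MJ
MJ → EX
ET → IM
UA → SQ
UA → RO

Visit order: IR, UA, WN, IU, XQ, SD, IJ, CD, TC, TP, TJ, ZX, ZI, ET, MJ, EX, IM, SQ, RO

TJ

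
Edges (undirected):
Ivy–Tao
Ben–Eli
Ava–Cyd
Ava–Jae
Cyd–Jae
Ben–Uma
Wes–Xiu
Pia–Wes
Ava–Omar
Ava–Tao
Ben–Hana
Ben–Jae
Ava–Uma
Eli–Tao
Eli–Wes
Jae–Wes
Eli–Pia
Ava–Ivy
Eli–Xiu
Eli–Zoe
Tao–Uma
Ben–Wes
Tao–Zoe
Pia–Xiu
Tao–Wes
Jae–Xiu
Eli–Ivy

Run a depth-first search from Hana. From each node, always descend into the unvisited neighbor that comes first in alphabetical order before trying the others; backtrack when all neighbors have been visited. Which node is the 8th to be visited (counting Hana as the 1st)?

Wes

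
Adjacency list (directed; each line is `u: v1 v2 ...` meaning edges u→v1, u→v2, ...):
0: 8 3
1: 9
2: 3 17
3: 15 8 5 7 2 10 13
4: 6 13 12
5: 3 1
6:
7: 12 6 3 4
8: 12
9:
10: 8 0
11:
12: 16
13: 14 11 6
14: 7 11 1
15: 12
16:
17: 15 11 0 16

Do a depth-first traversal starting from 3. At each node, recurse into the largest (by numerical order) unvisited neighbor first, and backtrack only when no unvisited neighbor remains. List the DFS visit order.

Visit 3
3 → 15
15 → 12
12 → 16
3 → 13
13 → 14
14 → 11
14 → 7
7 → 6
7 → 4
14 → 1
1 → 9
3 → 10
10 → 8
10 → 0
3 → 5
3 → 2
2 → 17

3 -> 15 -> 12 -> 16 -> 13 -> 14 -> 11 -> 7 -> 6 -> 4 -> 1 -> 9 -> 10 -> 8 -> 0 -> 5 -> 2 -> 17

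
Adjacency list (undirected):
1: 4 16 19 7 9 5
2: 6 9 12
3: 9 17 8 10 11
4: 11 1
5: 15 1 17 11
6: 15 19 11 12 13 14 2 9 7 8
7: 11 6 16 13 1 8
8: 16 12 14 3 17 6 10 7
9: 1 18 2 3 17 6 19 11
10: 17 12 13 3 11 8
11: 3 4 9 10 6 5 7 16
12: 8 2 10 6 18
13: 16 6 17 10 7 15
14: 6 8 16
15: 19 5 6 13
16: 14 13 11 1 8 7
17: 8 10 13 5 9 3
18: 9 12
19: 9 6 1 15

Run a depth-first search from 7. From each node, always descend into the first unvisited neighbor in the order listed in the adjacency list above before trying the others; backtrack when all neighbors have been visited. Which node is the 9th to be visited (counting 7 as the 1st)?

Visit 7
7 → 11
11 → 3
3 → 9
9 → 1
1 → 4
1 → 16
16 → 14
14 → 6
6 → 15
15 → 19
15 → 5
5 → 17
17 → 8
8 → 12
12 → 2
12 → 10
10 → 13
12 → 18

Visit order: 7, 11, 3, 9, 1, 4, 16, 14, 6, 15, 19, 5, 17, 8, 12, 2, 10, 13, 18

6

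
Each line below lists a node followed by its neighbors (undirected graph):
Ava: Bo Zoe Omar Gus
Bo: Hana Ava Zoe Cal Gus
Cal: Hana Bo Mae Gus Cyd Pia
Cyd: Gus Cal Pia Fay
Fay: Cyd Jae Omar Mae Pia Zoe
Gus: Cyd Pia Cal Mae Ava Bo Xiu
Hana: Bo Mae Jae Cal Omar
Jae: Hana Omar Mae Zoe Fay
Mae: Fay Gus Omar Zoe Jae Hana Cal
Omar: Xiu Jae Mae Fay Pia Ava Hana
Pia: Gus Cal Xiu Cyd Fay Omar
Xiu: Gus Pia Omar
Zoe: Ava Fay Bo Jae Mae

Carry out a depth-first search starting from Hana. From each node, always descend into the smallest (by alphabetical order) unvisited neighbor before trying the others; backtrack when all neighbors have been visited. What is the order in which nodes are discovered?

Hana, Bo, Ava, Gus, Cal, Cyd, Fay, Jae, Mae, Omar, Pia, Xiu, Zoe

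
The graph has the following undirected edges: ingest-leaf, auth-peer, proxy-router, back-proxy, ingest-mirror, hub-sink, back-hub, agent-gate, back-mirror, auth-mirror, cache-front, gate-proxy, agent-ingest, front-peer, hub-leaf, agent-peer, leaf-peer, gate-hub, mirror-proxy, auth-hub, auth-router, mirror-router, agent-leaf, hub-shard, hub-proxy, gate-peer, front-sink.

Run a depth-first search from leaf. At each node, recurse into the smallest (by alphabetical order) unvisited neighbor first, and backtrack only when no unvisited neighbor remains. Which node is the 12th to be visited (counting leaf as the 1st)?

Visit leaf
leaf → agent
agent → gate
gate → hub
hub → auth
auth → mirror
mirror → back
back → proxy
proxy → router
mirror → ingest
auth → peer
peer → front
front → cache
front → sink
hub → shard

Visit order: leaf, agent, gate, hub, auth, mirror, back, proxy, router, ingest, peer, front, cache, sink, shard

front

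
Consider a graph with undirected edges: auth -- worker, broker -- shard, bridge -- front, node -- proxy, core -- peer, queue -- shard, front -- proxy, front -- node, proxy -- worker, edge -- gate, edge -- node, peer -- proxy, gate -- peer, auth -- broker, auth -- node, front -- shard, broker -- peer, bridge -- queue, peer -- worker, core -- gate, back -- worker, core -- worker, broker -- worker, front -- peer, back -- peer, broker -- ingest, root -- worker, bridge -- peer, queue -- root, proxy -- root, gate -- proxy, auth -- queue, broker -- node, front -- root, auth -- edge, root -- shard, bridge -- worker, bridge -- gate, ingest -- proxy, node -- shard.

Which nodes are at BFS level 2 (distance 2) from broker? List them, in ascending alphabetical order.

Level 0: broker
Level 1: auth, ingest, node, peer, shard, worker
Level 2: back, bridge, core, edge, front, gate, proxy, queue, root

back, bridge, core, edge, front, gate, proxy, queue, root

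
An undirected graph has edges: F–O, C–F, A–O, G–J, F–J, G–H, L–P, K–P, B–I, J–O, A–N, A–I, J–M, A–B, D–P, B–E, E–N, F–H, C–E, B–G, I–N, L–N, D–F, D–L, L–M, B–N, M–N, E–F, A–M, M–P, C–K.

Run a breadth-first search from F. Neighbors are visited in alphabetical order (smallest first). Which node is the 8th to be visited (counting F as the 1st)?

K

Visit F; enqueue C, D, E, H, J, O → queue [C, D, E, H, J, O]
Visit C; enqueue K → queue [D, E, H, J, O, K]
Visit D; enqueue L, P → queue [E, H, J, O, K, L, P]
Visit E; enqueue B, N → queue [H, J, O, K, L, P, B, N]
Visit H; enqueue G → queue [J, O, K, L, P, B, N, G]
Visit J; enqueue M → queue [O, K, L, P, B, N, G, M]
Visit O; enqueue A → queue [K, L, P, B, N, G, M, A]
Visit K → queue [L, P, B, N, G, M, A]
Visit L → queue [P, B, N, G, M, A]
Visit P → queue [B, N, G, M, A]
Visit B; enqueue I → queue [N, G, M, A, I]
Visit N → queue [G, M, A, I]
Visit G → queue [M, A, I]
Visit M → queue [A, I]
Visit A → queue [I]
Visit I → queue []

Visit order: F, C, D, E, H, J, O, K, L, P, B, N, G, M, A, I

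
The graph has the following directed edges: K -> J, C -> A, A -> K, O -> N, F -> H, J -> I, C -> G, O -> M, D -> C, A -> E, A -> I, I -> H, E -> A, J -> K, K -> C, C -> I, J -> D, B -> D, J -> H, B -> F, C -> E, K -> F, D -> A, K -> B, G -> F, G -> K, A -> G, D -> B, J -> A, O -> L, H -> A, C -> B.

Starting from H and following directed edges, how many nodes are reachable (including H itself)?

11

BFS from H visits: H, A, K, I, G, E, J, F, C, B, D
Reachable nodes: 11 of 15 total.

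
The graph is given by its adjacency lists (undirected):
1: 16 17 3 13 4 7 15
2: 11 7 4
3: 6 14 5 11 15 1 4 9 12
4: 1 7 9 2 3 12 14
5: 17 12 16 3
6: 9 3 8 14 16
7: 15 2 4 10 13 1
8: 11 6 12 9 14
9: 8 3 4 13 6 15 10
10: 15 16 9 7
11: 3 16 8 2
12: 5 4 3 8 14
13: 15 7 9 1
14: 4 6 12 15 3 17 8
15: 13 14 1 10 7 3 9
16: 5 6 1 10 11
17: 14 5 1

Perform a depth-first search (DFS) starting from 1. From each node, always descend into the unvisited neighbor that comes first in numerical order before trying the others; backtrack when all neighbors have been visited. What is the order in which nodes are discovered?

Visit 1
1 → 3
3 → 4
4 → 2
2 → 7
7 → 10
10 → 9
9 → 6
6 → 8
8 → 11
11 → 16
16 → 5
5 → 12
12 → 14
14 → 15
15 → 13
14 → 17

1 -> 3 -> 4 -> 2 -> 7 -> 10 -> 9 -> 6 -> 8 -> 11 -> 16 -> 5 -> 12 -> 14 -> 15 -> 13 -> 17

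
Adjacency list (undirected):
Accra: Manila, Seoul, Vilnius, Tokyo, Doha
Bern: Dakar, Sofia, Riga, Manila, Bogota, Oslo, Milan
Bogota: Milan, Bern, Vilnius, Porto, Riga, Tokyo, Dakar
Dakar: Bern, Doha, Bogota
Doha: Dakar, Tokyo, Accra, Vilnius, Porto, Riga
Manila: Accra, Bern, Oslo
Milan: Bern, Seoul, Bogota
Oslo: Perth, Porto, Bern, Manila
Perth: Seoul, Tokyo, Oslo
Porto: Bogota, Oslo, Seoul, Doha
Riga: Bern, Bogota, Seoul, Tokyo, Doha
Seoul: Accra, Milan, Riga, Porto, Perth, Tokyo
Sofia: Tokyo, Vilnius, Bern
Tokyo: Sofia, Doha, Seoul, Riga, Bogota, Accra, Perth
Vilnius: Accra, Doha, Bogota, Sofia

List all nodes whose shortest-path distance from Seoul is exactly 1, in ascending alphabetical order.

Level 0: Seoul
Level 1: Accra, Milan, Perth, Porto, Riga, Tokyo
Level 2: Bern, Bogota, Doha, Manila, Oslo, Sofia, Vilnius
Level 3: Dakar

Accra, Milan, Perth, Porto, Riga, Tokyo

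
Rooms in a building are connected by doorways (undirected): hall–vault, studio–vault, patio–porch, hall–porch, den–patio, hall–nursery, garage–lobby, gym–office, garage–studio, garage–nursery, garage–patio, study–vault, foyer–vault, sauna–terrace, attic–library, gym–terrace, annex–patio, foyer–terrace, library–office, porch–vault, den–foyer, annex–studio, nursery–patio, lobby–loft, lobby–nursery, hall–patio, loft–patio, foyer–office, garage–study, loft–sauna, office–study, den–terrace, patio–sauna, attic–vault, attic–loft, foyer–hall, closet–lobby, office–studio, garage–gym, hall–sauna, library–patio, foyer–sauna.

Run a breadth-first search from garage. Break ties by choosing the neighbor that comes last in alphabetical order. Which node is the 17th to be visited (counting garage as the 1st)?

closet

Visit garage; enqueue study, studio, patio, nursery, lobby, gym → queue [study, studio, patio, nursery, lobby, gym]
Visit study; enqueue vault, office → queue [studio, patio, nursery, lobby, gym, vault, office]
Visit studio; enqueue annex → queue [patio, nursery, lobby, gym, vault, office, annex]
Visit patio; enqueue sauna, porch, loft, library, hall, den → queue [nursery, lobby, gym, vault, office, annex, sauna, porch, loft, library, hall, den]
Visit nursery → queue [lobby, gym, vault, office, annex, sauna, porch, loft, library, hall, den]
Visit lobby; enqueue closet → queue [gym, vault, office, annex, sauna, porch, loft, library, hall, den, closet]
Visit gym; enqueue terrace → queue [vault, office, annex, sauna, porch, loft, library, hall, den, closet, terrace]
Visit vault; enqueue foyer, attic → queue [office, annex, sauna, porch, loft, library, hall, den, closet, terrace, foyer, attic]
Visit office → queue [annex, sauna, porch, loft, library, hall, den, closet, terrace, foyer, attic]
Visit annex → queue [sauna, porch, loft, library, hall, den, closet, terrace, foyer, attic]
Visit sauna → queue [porch, loft, library, hall, den, closet, terrace, foyer, attic]
Visit porch → queue [loft, library, hall, den, closet, terrace, foyer, attic]
Visit loft → queue [library, hall, den, closet, terrace, foyer, attic]
Visit library → queue [hall, den, closet, terrace, foyer, attic]
Visit hall → queue [den, closet, terrace, foyer, attic]
Visit den → queue [closet, terrace, foyer, attic]
Visit closet → queue [terrace, foyer, attic]
Visit terrace → queue [foyer, attic]
Visit foyer → queue [attic]
Visit attic → queue []

Visit order: garage, study, studio, patio, nursery, lobby, gym, vault, office, annex, sauna, porch, loft, library, hall, den, closet, terrace, foyer, attic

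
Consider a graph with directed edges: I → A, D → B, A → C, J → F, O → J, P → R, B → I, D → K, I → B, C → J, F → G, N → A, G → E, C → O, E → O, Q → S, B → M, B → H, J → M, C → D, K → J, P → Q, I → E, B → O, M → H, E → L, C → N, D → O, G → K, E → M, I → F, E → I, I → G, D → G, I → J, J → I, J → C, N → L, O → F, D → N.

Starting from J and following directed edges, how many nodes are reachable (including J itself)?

BFS from J visits: J, M, I, F, C, H, G, E, B, A, O, N, D, K, L
Reachable nodes: 15 of 19 total.

15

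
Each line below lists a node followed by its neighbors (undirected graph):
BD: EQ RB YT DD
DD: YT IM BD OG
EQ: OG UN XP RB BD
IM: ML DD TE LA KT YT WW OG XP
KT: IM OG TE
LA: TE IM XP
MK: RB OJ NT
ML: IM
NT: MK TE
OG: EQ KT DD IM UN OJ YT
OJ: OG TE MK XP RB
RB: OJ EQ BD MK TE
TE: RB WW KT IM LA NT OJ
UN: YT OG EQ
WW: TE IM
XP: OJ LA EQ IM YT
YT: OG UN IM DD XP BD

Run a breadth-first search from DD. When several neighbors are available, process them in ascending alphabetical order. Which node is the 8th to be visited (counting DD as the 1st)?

KT

Visit DD; enqueue BD, IM, OG, YT → queue [BD, IM, OG, YT]
Visit BD; enqueue EQ, RB → queue [IM, OG, YT, EQ, RB]
Visit IM; enqueue KT, LA, ML, TE, WW, XP → queue [OG, YT, EQ, RB, KT, LA, ML, TE, WW, XP]
Visit OG; enqueue OJ, UN → queue [YT, EQ, RB, KT, LA, ML, TE, WW, XP, OJ, UN]
Visit YT → queue [EQ, RB, KT, LA, ML, TE, WW, XP, OJ, UN]
Visit EQ → queue [RB, KT, LA, ML, TE, WW, XP, OJ, UN]
Visit RB; enqueue MK → queue [KT, LA, ML, TE, WW, XP, OJ, UN, MK]
Visit KT → queue [LA, ML, TE, WW, XP, OJ, UN, MK]
Visit LA → queue [ML, TE, WW, XP, OJ, UN, MK]
Visit ML → queue [TE, WW, XP, OJ, UN, MK]
Visit TE; enqueue NT → queue [WW, XP, OJ, UN, MK, NT]
Visit WW → queue [XP, OJ, UN, MK, NT]
Visit XP → queue [OJ, UN, MK, NT]
Visit OJ → queue [UN, MK, NT]
Visit UN → queue [MK, NT]
Visit MK → queue [NT]
Visit NT → queue []

Visit order: DD, BD, IM, OG, YT, EQ, RB, KT, LA, ML, TE, WW, XP, OJ, UN, MK, NT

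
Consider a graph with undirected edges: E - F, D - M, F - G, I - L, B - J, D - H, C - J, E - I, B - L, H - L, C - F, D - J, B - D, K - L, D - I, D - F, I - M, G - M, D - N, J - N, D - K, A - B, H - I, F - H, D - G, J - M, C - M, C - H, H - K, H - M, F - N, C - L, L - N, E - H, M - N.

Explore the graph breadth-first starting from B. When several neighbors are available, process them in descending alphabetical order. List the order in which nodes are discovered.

Visit B; enqueue L, J, D, A → queue [L, J, D, A]
Visit L; enqueue N, K, I, H, C → queue [J, D, A, N, K, I, H, C]
Visit J; enqueue M → queue [D, A, N, K, I, H, C, M]
Visit D; enqueue G, F → queue [A, N, K, I, H, C, M, G, F]
Visit A → queue [N, K, I, H, C, M, G, F]
Visit N → queue [K, I, H, C, M, G, F]
Visit K → queue [I, H, C, M, G, F]
Visit I; enqueue E → queue [H, C, M, G, F, E]
Visit H → queue [C, M, G, F, E]
Visit C → queue [M, G, F, E]
Visit M → queue [G, F, E]
Visit G → queue [F, E]
Visit F → queue [E]
Visit E → queue []

B, L, J, D, A, N, K, I, H, C, M, G, F, E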